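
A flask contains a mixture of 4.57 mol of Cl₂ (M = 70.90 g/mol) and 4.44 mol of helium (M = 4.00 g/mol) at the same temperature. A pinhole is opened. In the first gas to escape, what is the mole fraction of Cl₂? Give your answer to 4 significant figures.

0.1965

The effusion rate of species i is ∝ p_i/√M_i ∝ n_i/√M_i.
x_Cl₂(eff) = (n_Cl₂/√M_Cl₂) / (n_Cl₂/√M_Cl₂ + n_He/√M_He)
= (4.57/√70.90) / (4.57/√70.90 + 4.44/√4.00) = 0.5427/(0.5427 + 2.220) = 0.1965.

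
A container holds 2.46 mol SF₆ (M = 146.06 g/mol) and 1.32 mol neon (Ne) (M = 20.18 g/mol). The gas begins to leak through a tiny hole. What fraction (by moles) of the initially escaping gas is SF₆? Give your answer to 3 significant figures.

Each component's effusion rate ∝ (its partial pressure)·(1/√M) ∝ n_i/√M_i.
Mole fraction of SF₆ in the effusate = (n_SF₆/√M_SF₆) / (n_SF₆/√M_SF₆ + n_Ne/√M_Ne)
= (2.46/√146.06) / (2.46/√146.06 + 1.32/√20.18) = 0.2035/(0.2035 + 0.2938) = 0.409.

0.409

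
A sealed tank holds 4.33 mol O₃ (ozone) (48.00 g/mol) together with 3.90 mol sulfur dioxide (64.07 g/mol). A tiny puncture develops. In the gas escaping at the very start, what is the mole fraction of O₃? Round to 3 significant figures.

The effusion rate of species i is ∝ p_i/√M_i ∝ n_i/√M_i.
x_O₃(eff) = (n_O₃/√M_O₃) / (n_O₃/√M_O₃ + n_SO₂/√M_SO₂)
= (4.33/√48.00) / (4.33/√48.00 + 3.90/√64.07) = 0.6250/(0.6250 + 0.4872) = 0.562.

0.562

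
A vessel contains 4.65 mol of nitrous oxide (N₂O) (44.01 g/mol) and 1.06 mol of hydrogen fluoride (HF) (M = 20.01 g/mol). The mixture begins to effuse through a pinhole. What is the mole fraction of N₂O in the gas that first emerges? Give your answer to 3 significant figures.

0.747

The effusion rate of species i is ∝ p_i/√M_i ∝ n_i/√M_i.
x_N₂O(eff) = (n_N₂O/√M_N₂O) / (n_N₂O/√M_N₂O + n_HF/√M_HF)
= (4.65/√44.01) / (4.65/√44.01 + 1.06/√20.01) = 0.7009/(0.7009 + 0.2370) = 0.747.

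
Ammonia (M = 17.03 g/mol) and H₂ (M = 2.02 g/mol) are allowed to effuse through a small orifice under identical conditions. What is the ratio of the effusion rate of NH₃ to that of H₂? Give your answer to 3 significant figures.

Graham's law gives rate_NH₃/rate_H₂ = √(M_H₂/M_NH₃) = √(2.02/17.03) = √0.1186 = 0.344.

0.344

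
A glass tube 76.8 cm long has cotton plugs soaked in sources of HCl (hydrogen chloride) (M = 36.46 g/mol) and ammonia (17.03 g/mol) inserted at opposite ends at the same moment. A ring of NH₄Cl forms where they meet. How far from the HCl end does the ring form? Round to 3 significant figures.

In equal time, each gas travels a distance ∝ its rate ∝ 1/√M, so d_HCl/d_NH₃ = √(M_NH₃/M_HCl) = √(17.03/36.46) = 0.6834.
With d_HCl + d_NH₃ = 76.8 cm, d_NH₃ = 76.8/(1 + 0.6834) = 45.62 cm.
d_HCl = 76.8 − 45.62 = 31.2 cm.

31.2 cm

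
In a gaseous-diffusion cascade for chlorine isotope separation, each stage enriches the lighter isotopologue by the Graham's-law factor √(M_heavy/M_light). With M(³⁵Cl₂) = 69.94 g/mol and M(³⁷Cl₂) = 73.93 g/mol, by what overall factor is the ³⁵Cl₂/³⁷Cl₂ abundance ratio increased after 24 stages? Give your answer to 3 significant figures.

Overall factor = α^24 with α = √(73.93/69.94), i.e. (73.93/69.94)^(24/2).
= 1.05705^12 = 1.95.

1.95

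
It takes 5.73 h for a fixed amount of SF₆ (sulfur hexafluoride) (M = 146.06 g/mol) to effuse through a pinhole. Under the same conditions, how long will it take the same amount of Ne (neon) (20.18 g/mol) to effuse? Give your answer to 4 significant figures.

Using Graham's law: t_Ne/t_SF₆ = √(M_Ne/M_SF₆) = √(20.18/146.06) = √0.1382 = 0.3717.
So the time for Ne is 5.73 × 0.3717 = 2.130 h.

2.130 h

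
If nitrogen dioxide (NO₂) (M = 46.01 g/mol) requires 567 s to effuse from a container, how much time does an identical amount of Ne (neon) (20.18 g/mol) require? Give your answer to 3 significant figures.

Since effusion rate ∝ 1/√M, t_Ne/t_NO₂ = √(M_Ne/M_NO₂) = √(20.18/46.01) = √0.4386 = 0.6623.
So the time for Ne is 567 × 0.6623 = 376 s.

376 s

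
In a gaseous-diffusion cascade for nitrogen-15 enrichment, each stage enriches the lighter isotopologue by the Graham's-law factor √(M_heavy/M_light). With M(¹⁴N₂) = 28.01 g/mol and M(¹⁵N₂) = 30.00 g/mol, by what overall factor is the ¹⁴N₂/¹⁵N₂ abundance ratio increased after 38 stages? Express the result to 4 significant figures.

After 38 stages the ratio has grown by (√(30.00/28.01))^38 = (30.00/28.01)^(38/2).
= 1.07105^19 = 3.684.

3.684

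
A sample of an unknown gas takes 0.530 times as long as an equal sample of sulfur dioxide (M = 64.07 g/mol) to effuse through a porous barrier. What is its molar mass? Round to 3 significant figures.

18.0 g/mol

Since effusion rate ∝ 1/√M, t_X/t_SO₂ = √(M_X/M_SO₂).
0.530 = √(M_X/64.07)
M_X = 64.07 × 0.530² = 64.07 × 0.2809 = 18.0 g/mol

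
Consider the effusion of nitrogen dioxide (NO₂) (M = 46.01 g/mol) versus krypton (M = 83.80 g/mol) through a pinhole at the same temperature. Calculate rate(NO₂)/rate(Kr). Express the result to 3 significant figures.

Using Graham's law: rate_NO₂/rate_Kr = √(M_Kr/M_NO₂) = √(83.80/46.01) = √1.821 = 1.35.

1.35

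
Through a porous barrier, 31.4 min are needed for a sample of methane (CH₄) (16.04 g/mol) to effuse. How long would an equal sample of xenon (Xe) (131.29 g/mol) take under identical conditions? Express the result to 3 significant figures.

By Graham's law, t_Xe/t_CH₄ = √(M_Xe/M_CH₄) = √(131.29/16.04) = √8.185 = 2.861.
So the time for Xe is 31.4 × 2.861 = 89.8 min.

89.8 min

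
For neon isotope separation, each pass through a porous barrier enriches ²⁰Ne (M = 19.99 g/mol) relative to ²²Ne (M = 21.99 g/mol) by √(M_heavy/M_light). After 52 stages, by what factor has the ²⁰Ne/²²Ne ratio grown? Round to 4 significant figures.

The single-stage factor is √(M_heavy/M_light), so 52 stages give [√(21.99/19.99)]^52 = (21.99/19.99)^(52/2).
= 1.10005^26 = 11.93.

11.93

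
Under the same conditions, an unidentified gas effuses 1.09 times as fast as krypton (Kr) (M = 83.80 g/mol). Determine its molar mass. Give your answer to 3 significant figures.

Using Graham's law: rate_X/rate_Kr = √(M_Kr/M_X).
1.09 = √(83.80/M_X)
M_X = 83.80 / 1.09² = 83.80 / 1.188 = 70.5 g/mol

70.5 g/mol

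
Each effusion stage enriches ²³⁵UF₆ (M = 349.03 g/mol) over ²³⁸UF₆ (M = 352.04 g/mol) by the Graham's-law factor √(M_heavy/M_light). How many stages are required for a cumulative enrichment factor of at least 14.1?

617

Single-stage factor α = √(352.04/349.03), so ln α = ½ ln(1.00862) = 0.004293.
Need α^N ≥ 14.1 ⇒ N ≥ ln(14.1) / ln α = 2.646 / 0.004293 = 616.33.
Minimum whole number of stages: N = 617.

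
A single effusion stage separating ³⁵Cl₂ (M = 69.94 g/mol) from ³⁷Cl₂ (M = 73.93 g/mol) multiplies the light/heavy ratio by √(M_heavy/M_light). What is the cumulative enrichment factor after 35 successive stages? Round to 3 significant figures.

2.64

The single-stage factor is √(M_heavy/M_light), so 35 stages give [√(73.93/69.94)]^35 = (73.93/69.94)^(35/2).
= 1.05705^(35/2) = 2.64.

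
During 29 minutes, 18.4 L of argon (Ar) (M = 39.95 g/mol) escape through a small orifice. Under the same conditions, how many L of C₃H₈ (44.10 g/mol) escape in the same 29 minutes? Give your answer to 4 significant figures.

By Graham's law, rate_C₃H₈/rate_Ar = √(M_Ar/M_C₃H₈) = √(39.95/44.10) = √0.9059 = 0.9518.
So the volume for C₃H₈ is 18.4 × 0.9518 = 17.51 L.

17.51 L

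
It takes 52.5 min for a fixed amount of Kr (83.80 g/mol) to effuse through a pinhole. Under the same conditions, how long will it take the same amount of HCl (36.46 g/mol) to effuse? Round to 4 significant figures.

From Graham's law, t_HCl/t_Kr = √(M_HCl/M_Kr) = √(36.46/83.80) = √0.4351 = 0.6596.
So the time for HCl is 52.5 × 0.6596 = 34.63 min.

34.63 min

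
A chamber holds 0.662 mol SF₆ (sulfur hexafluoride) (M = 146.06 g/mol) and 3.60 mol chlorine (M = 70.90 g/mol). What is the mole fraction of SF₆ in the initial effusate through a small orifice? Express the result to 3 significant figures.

Each component's effusion rate ∝ (its partial pressure)·(1/√M) ∝ n_i/√M_i.
Mole fraction of SF₆ in the effusate = (n_SF₆/√M_SF₆) / (n_SF₆/√M_SF₆ + n_Cl₂/√M_Cl₂)
= (0.662/√146.06) / (0.662/√146.06 + 3.60/√70.90) = 0.05478/(0.05478 + 0.4275) = 0.114.

0.114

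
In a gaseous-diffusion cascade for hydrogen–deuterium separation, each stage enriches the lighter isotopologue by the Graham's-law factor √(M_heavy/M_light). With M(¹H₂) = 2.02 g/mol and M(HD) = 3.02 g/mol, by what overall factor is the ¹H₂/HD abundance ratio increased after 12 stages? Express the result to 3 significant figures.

The single-stage factor is √(M_heavy/M_light), so 12 stages give [√(3.02/2.02)]^12 = (3.02/2.02)^(12/2).
= 1.49505^6 = 11.2.

11.2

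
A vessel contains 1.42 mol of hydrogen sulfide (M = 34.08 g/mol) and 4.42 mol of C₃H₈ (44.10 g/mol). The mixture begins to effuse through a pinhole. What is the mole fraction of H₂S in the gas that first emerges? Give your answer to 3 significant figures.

0.268

The effusion rate of species i is ∝ p_i/√M_i ∝ n_i/√M_i.
x_H₂S(eff) = (n_H₂S/√M_H₂S) / (n_H₂S/√M_H₂S + n_C₃H₈/√M_C₃H₈)
= (1.42/√34.08) / (1.42/√34.08 + 4.42/√44.10) = 0.2432/(0.2432 + 0.6656) = 0.268.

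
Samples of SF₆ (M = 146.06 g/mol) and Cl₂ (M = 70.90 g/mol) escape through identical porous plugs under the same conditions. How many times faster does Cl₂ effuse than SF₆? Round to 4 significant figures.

Using Graham's law: rate_Cl₂/rate_SF₆ = √(M_SF₆/M_Cl₂) = √(146.06/70.90) = √2.060 = 1.435.

1.435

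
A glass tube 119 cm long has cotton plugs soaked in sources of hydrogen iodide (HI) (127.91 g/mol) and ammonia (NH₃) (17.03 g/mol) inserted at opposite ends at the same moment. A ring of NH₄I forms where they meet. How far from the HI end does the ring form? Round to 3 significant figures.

31.8 cm

Graham's law gives d_HI/d_NH₃ = rate_HI/rate_NH₃ = √(M_NH₃/M_HI) = √(17.03/127.91) = 0.3649.
With d_HI + d_NH₃ = 119 cm, d_NH₃ = 119/(1 + 0.3649) = 87.19 cm.
d_HI = 119 − 87.19 = 31.8 cm.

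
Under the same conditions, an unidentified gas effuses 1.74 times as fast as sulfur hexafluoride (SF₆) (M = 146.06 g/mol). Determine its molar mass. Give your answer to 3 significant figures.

48.2 g/mol

Graham's law gives rate_X/rate_SF₆ = √(M_SF₆/M_X).
1.74 = √(146.06/M_X)
M_X = 146.06 / 1.74² = 146.06 / 3.028 = 48.2 g/mol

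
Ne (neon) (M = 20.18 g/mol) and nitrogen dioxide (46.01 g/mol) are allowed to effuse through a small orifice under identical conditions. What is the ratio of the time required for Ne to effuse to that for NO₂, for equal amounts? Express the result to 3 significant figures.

Using Graham's law: t_Ne/t_NO₂ = √(M_Ne/M_NO₂) = √(20.18/46.01) = √0.4386 = 0.662.

0.662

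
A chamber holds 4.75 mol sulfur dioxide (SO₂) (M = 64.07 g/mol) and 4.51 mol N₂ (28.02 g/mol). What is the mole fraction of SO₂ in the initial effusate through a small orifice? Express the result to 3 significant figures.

0.411

Each component's effusion rate ∝ (its partial pressure)·(1/√M) ∝ n_i/√M_i.
Mole fraction of SO₂ in the effusate = (n_SO₂/√M_SO₂) / (n_SO₂/√M_SO₂ + n_N₂/√M_N₂)
= (4.75/√64.07) / (4.75/√64.07 + 4.51/√28.02) = 0.5934/(0.5934 + 0.8520) = 0.411.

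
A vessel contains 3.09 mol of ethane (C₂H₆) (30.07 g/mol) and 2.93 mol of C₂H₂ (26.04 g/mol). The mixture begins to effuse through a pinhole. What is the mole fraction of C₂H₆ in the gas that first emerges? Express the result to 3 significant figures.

0.495

Rate_i ∝ x_i/√M_i (Graham's law weighted by mole fraction), so the effusate composition follows n_i/√M_i.
x_C₂H₆(eff) = (n_C₂H₆/√M_C₂H₆) / (n_C₂H₆/√M_C₂H₆ + n_C₂H₂/√M_C₂H₂)
= (3.09/√30.07) / (3.09/√30.07 + 2.93/√26.04) = 0.5635/(0.5635 + 0.5742) = 0.495.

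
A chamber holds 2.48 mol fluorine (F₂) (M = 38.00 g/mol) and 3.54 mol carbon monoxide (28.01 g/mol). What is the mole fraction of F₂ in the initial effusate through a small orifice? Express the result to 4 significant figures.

0.3756

Effusion rate of each component ∝ n_i/√M_i (partial pressure × 1/√M).
So x_F₂ in the escaping gas = (n_F₂/√M_F₂) / Σ(n_i/√M_i)
= (2.48/√38.00) / (2.48/√38.00 + 3.54/√28.01) = 0.4023/(0.4023 + 0.6689) = 0.3756.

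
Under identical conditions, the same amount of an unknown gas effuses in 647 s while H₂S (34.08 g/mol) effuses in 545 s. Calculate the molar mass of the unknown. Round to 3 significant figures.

48.0 g/mol

Since effusion rate ∝ 1/√M, t_X/t_H₂S = √(M_X/M_H₂S).
647/545 = 1.187 = √(M_X/34.08)
M_X = 34.08 × 1.187² = 34.08 × 1.409 = 48.0 g/mol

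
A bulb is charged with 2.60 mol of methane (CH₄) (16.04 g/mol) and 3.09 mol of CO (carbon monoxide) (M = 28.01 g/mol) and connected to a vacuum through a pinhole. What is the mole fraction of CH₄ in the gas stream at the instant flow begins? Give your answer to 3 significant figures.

0.526

The effusion rate of species i is ∝ p_i/√M_i ∝ n_i/√M_i.
x_CH₄(eff) = (n_CH₄/√M_CH₄) / (n_CH₄/√M_CH₄ + n_CO/√M_CO)
= (2.60/√16.04) / (2.60/√16.04 + 3.09/√28.01) = 0.6492/(0.6492 + 0.5839) = 0.526.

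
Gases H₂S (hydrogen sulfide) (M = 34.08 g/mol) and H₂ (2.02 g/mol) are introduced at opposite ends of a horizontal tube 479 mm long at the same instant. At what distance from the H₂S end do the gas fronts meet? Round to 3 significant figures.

93.8 mm

In equal time, each gas travels a distance ∝ its rate ∝ 1/√M, so d_H₂S/d_H₂ = √(M_H₂/M_H₂S) = √(2.02/34.08) = 0.2435.
With d_H₂S + d_H₂ = 479 mm, d_H₂ = 479/(1 + 0.2435) = 385.2 mm.
d_H₂S = 479 − 385.2 = 93.8 mm.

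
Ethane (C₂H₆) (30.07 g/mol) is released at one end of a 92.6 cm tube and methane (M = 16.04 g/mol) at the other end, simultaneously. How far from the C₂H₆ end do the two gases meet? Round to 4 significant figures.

39.09 cm

The fronts meet when d_C₂H₆ + d_CH₄ = L with d_C₂H₆/d_CH₄ = √(M_CH₄/M_C₂H₆) (Graham's law). Here √(M_CH₄/M_C₂H₆) = √(16.04/30.07) = 0.7304.
With d_C₂H₆ + d_CH₄ = 92.6 cm, d_CH₄ = 92.6/(1 + 0.7304) = 53.51 cm.
d_C₂H₆ = 92.6 − 53.51 = 39.09 cm.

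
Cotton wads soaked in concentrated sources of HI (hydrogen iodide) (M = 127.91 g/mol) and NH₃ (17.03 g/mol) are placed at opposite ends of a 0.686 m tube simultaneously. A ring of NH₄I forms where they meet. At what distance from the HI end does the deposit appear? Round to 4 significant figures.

0.1834 m

In equal time, each gas travels a distance ∝ its rate ∝ 1/√M, so d_HI/d_NH₃ = √(M_NH₃/M_HI) = √(17.03/127.91) = 0.3649.
With d_HI + d_NH₃ = 0.686 m, d_NH₃ = 0.686/(1 + 0.3649) = 0.5026 m.
d_HI = 0.686 − 0.5026 = 0.1834 m.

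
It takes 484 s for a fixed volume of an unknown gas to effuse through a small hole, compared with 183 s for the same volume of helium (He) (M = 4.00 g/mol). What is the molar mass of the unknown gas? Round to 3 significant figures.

Since effusion rate ∝ 1/√M, t_X/t_He = √(M_X/M_He).
484/183 = 2.645 = √(M_X/4.00)
M_X = 4.00 × 2.645² = 4.00 × 6.995 = 28.0 g/mol

28.0 g/mol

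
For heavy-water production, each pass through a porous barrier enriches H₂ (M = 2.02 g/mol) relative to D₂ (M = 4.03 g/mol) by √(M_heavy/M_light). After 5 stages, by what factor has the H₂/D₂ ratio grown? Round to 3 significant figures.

5.62

After 5 stages the ratio has grown by (√(4.03/2.02))^5 = (4.03/2.02)^(5/2).
= 1.99505^(5/2) = 5.62.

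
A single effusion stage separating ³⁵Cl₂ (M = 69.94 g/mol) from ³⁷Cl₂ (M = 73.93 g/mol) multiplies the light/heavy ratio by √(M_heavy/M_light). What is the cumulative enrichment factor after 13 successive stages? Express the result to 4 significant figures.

1.434

After 13 stages the ratio has grown by (√(73.93/69.94))^13 = (73.93/69.94)^(13/2).
= 1.05705^(13/2) = 1.434.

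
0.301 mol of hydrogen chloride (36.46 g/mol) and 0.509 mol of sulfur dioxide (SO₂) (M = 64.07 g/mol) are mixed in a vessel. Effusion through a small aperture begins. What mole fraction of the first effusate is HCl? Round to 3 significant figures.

0.439

Effusion rate of each component ∝ n_i/√M_i (partial pressure × 1/√M).
Mole fraction of HCl in the effusate = (n_HCl/√M_HCl) / (n_HCl/√M_HCl + n_SO₂/√M_SO₂)
= (0.301/√36.46) / (0.301/√36.46 + 0.509/√64.07) = 0.04985/(0.04985 + 0.06359) = 0.439.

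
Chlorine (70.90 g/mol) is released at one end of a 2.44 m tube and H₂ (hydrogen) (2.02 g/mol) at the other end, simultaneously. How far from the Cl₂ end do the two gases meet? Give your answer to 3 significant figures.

0.352 m

Graham's law gives d_Cl₂/d_H₂ = rate_Cl₂/rate_H₂ = √(M_H₂/M_Cl₂) = √(2.02/70.90) = 0.1688.
With d_Cl₂ + d_H₂ = 2.44 m, d_H₂ = 2.44/(1 + 0.1688) = 2.088 m.
d_Cl₂ = 2.44 − 2.088 = 0.352 m.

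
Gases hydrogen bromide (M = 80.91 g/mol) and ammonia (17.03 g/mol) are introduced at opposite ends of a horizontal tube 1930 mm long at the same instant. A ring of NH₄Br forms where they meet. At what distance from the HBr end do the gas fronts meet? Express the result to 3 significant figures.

607 mm

Graham's law gives d_HBr/d_NH₃ = rate_HBr/rate_NH₃ = √(M_NH₃/M_HBr) = √(17.03/80.91) = 0.4588.
With d_HBr + d_NH₃ = 1930 mm, d_NH₃ = 1930/(1 + 0.4588) = 1323 mm.
d_HBr = 1930 − 1323 = 607 mm.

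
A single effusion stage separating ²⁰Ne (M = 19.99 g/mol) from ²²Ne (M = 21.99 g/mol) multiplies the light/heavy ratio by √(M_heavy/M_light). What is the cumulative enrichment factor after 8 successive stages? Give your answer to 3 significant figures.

Each stage multiplies the ratio by α = √(21.99/19.99), so after 8 stages the overall factor is α^8 = (21.99/19.99)^(8/2).
= 1.10005^4 = 1.46.

1.46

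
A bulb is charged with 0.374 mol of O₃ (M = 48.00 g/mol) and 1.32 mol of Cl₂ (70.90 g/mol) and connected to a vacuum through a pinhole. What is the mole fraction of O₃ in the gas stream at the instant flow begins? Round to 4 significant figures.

0.2561

Each component's effusion rate ∝ (its partial pressure)·(1/√M) ∝ n_i/√M_i.
Mole fraction of O₃ in the effusate = (n_O₃/√M_O₃) / (n_O₃/√M_O₃ + n_Cl₂/√M_Cl₂)
= (0.374/√48.00) / (0.374/√48.00 + 1.32/√70.90) = 0.05398/(0.05398 + 0.1568) = 0.2561.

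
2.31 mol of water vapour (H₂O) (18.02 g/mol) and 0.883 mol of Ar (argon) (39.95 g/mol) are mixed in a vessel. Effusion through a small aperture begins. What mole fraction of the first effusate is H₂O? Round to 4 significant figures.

Rate_i ∝ x_i/√M_i (Graham's law weighted by mole fraction), so the effusate composition follows n_i/√M_i.
Mole fraction of H₂O in the effusate = (n_H₂O/√M_H₂O) / (n_H₂O/√M_H₂O + n_Ar/√M_Ar)
= (2.31/√18.02) / (2.31/√18.02 + 0.883/√39.95) = 0.5442/(0.5442 + 0.1397) = 0.7957.

0.7957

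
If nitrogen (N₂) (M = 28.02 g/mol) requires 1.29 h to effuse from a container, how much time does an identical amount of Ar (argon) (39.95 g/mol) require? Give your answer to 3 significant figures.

By Graham's law, t_Ar/t_N₂ = √(M_Ar/M_N₂) = √(39.95/28.02) = √1.426 = 1.194.
So the time for Ar is 1.29 × 1.194 = 1.54 h.

1.54 h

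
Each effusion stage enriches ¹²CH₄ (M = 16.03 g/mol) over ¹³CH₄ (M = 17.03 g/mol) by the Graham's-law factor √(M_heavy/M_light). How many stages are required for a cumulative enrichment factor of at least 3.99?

Per stage α = (17.03/16.03)^(1/2) = 1.06238^0.5, giving ln α = 0.03026.
Need α^N ≥ 3.99 ⇒ N ≥ ln(3.99) / ln α = 1.384 / 0.03026 = 45.73.
Rounding up, N = 46 stages.

46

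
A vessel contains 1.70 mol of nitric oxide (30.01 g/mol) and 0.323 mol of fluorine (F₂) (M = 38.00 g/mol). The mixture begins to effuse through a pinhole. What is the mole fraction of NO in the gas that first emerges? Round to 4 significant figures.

0.8555

Rate_i ∝ x_i/√M_i (Graham's law weighted by mole fraction), so the effusate composition follows n_i/√M_i.
x_NO(eff) = (n_NO/√M_NO) / (n_NO/√M_NO + n_F₂/√M_F₂)
= (1.70/√30.01) / (1.70/√30.01 + 0.323/√38.00) = 0.3103/(0.3103 + 0.05240) = 0.8555.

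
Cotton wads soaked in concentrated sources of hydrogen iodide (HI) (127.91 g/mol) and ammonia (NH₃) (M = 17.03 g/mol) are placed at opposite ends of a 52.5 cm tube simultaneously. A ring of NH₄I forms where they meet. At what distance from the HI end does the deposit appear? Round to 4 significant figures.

14.04 cm

In equal time, each gas travels a distance ∝ its rate ∝ 1/√M, so d_HI/d_NH₃ = √(M_NH₃/M_HI) = √(17.03/127.91) = 0.3649.
With d_HI + d_NH₃ = 52.5 cm, d_NH₃ = 52.5/(1 + 0.3649) = 38.46 cm.
d_HI = 52.5 − 38.46 = 14.04 cm.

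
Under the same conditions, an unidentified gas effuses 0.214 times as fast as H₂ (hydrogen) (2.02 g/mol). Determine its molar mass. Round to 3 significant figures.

44.1 g/mol

Since effusion rate ∝ 1/√M, rate_X/rate_H₂ = √(M_H₂/M_X).
0.214 = √(2.02/M_X)
M_X = 2.02 / 0.214² = 2.02 / 0.04580 = 44.1 g/mol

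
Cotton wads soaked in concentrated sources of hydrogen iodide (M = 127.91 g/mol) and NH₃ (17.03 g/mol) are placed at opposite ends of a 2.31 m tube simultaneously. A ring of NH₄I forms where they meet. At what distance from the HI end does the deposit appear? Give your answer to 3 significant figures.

In equal time, each gas travels a distance ∝ its rate ∝ 1/√M, so d_HI/d_NH₃ = √(M_NH₃/M_HI) = √(17.03/127.91) = 0.3649.
With d_HI + d_NH₃ = 2.31 m, d_NH₃ = 2.31/(1 + 0.3649) = 1.692 m.
d_HI = 2.31 − 1.692 = 0.618 m.

0.618 m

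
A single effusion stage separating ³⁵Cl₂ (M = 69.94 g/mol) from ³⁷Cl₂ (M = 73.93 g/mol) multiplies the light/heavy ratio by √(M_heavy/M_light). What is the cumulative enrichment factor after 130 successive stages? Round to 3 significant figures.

The single-stage factor is √(M_heavy/M_light), so 130 stages give [√(73.93/69.94)]^130 = (73.93/69.94)^(130/2).
= 1.05705^65 = 36.8.

36.8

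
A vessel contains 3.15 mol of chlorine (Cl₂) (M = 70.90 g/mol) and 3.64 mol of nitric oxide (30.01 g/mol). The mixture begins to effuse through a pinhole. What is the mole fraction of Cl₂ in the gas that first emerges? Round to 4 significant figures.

Each component's effusion rate ∝ (its partial pressure)·(1/√M) ∝ n_i/√M_i.
Mole fraction of Cl₂ in the effusate = (n_Cl₂/√M_Cl₂) / (n_Cl₂/√M_Cl₂ + n_NO/√M_NO)
= (3.15/√70.90) / (3.15/√70.90 + 3.64/√30.01) = 0.3741/(0.3741 + 0.6645) = 0.3602.

0.3602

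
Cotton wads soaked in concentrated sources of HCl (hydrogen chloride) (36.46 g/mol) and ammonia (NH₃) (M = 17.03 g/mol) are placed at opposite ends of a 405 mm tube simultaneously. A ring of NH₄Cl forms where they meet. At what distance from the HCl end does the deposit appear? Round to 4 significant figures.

The fronts meet when d_HCl + d_NH₃ = L with d_HCl/d_NH₃ = √(M_NH₃/M_HCl) (Graham's law). Here √(M_NH₃/M_HCl) = √(17.03/36.46) = 0.6834.
With d_HCl + d_NH₃ = 405 mm, d_NH₃ = 405/(1 + 0.6834) = 240.6 mm.
d_HCl = 405 − 240.6 = 164.4 mm.

164.4 mm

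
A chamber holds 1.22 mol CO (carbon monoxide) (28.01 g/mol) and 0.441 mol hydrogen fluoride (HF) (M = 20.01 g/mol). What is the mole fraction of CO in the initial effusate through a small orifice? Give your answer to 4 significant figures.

0.7004

Rate_i ∝ x_i/√M_i (Graham's law weighted by mole fraction), so the effusate composition follows n_i/√M_i.
Mole fraction of CO in the effusate = (n_CO/√M_CO) / (n_CO/√M_CO + n_HF/√M_HF)
= (1.22/√28.01) / (1.22/√28.01 + 0.441/√20.01) = 0.2305/(0.2305 + 0.09859) = 0.7004.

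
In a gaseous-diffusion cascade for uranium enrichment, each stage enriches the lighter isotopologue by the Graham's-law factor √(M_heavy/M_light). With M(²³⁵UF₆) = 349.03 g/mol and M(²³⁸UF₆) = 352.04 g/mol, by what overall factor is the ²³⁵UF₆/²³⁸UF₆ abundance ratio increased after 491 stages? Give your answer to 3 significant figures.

8.23

Overall factor = α^491 with α = √(352.04/349.03), i.e. (352.04/349.03)^(491/2).
= 1.00862^(491/2) = 8.23.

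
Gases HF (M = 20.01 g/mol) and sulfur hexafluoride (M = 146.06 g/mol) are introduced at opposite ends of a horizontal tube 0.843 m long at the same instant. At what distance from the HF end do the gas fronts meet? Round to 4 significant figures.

Graham's law gives d_HF/d_SF₆ = rate_HF/rate_SF₆ = √(M_SF₆/M_HF) = √(146.06/20.01) = 2.702.
With d_HF + d_SF₆ = 0.843 m, d_SF₆ = 0.843/(1 + 2.702) = 0.2277 m.
d_HF = 0.843 − 0.2277 = 0.6153 m.

0.6153 m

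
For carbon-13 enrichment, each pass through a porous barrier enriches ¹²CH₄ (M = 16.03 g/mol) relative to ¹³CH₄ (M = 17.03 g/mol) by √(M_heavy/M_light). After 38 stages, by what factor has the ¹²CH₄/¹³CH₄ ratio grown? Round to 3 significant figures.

3.16

Each stage multiplies the ratio by α = √(17.03/16.03), so after 38 stages the overall factor is α^38 = (17.03/16.03)^(38/2).
= 1.06238^19 = 3.16.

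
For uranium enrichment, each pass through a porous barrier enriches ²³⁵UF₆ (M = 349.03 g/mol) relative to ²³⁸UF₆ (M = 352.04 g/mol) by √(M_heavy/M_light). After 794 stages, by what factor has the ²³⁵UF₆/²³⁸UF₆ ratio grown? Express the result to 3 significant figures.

30.2

After 794 stages the ratio has grown by (√(352.04/349.03))^794 = (352.04/349.03)^(794/2).
= 1.00862^397 = 30.2.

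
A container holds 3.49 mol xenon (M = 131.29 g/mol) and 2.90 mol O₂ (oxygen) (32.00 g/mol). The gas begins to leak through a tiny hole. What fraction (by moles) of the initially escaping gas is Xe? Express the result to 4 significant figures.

0.3727

Rate_i ∝ x_i/√M_i (Graham's law weighted by mole fraction), so the effusate composition follows n_i/√M_i.
So x_Xe in the escaping gas = (n_Xe/√M_Xe) / Σ(n_i/√M_i)
= (3.49/√131.29) / (3.49/√131.29 + 2.90/√32.00) = 0.3046/(0.3046 + 0.5127) = 0.3727.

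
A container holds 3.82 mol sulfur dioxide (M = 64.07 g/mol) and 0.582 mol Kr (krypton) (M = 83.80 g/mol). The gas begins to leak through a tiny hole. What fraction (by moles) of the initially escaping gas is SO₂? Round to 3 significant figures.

0.882

Effusion rate of each component ∝ n_i/√M_i (partial pressure × 1/√M).
x_SO₂(eff) = (n_SO₂/√M_SO₂) / (n_SO₂/√M_SO₂ + n_Kr/√M_Kr)
= (3.82/√64.07) / (3.82/√64.07 + 0.582/√83.80) = 0.4772/(0.4772 + 0.06358) = 0.882.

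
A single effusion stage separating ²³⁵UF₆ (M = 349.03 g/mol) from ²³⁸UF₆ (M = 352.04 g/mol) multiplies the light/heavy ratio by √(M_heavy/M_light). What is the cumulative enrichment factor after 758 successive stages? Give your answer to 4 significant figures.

25.91

The single-stage factor is √(M_heavy/M_light), so 758 stages give [√(352.04/349.03)]^758 = (352.04/349.03)^(758/2).
= 1.00862^379 = 25.91.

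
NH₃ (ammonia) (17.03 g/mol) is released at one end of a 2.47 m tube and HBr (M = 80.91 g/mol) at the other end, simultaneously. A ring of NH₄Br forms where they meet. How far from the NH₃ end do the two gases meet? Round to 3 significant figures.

1.69 m

Distances travelled in equal time are proportional to diffusion rates, so d_NH₃/d_HBr = √(M_HBr/M_NH₃) = √(80.91/17.03) = 2.180.
With d_NH₃ + d_HBr = 2.47 m, d_HBr = 2.47/(1 + 2.180) = 0.7768 m.
d_NH₃ = 2.47 − 0.7768 = 1.69 m.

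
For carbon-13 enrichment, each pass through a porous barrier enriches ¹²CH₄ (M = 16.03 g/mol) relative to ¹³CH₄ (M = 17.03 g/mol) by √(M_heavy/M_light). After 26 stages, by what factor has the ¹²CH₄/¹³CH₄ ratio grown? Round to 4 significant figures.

2.196

Each stage multiplies the ratio by α = √(17.03/16.03), so after 26 stages the overall factor is α^26 = (17.03/16.03)^(26/2).
= 1.06238^13 = 2.196.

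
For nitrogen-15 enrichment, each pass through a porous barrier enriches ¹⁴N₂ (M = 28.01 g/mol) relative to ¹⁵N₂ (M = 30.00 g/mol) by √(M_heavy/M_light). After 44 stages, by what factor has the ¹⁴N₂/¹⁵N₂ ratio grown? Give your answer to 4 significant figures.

4.527

After 44 stages the ratio has grown by (√(30.00/28.01))^44 = (30.00/28.01)^(44/2).
= 1.07105^22 = 4.527.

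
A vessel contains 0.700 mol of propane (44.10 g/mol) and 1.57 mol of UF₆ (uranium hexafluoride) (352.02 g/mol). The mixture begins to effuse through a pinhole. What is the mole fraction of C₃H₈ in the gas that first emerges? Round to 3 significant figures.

0.557

The effusion rate of species i is ∝ p_i/√M_i ∝ n_i/√M_i.
x_C₃H₈(eff) = (n_C₃H₈/√M_C₃H₈) / (n_C₃H₈/√M_C₃H₈ + n_UF₆/√M_UF₆)
= (0.700/√44.10) / (0.700/√44.10 + 1.57/√352.02) = 0.1054/(0.1054 + 0.08368) = 0.557.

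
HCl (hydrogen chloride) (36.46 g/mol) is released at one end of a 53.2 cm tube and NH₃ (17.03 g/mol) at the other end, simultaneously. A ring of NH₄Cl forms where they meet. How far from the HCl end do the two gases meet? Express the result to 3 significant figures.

21.6 cm

Distances travelled in equal time are proportional to diffusion rates, so d_HCl/d_NH₃ = √(M_NH₃/M_HCl) = √(17.03/36.46) = 0.6834.
With d_HCl + d_NH₃ = 53.2 cm, d_NH₃ = 53.2/(1 + 0.6834) = 31.60 cm.
d_HCl = 53.2 − 31.60 = 21.6 cm.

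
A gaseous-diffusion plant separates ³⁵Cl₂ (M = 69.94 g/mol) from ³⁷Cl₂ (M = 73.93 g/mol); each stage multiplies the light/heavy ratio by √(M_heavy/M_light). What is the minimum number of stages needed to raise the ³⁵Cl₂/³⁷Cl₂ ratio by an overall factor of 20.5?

109

With α = √(73.93/69.94) per stage, ln α = ½ ln(1.05705) = 0.02774.
Need α^N ≥ 20.5 ⇒ N ≥ ln(20.5) / ln α = 3.020 / 0.02774 = 108.88.
Rounding up, N = 109 stages.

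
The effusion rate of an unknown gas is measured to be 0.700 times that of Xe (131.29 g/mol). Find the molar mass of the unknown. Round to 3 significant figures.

Since effusion rate ∝ 1/√M, rate_X/rate_Xe = √(M_Xe/M_X).
0.700 = √(131.29/M_X)
M_X = 131.29 / 0.700² = 131.29 / 0.4900 = 268 g/mol

268 g/mol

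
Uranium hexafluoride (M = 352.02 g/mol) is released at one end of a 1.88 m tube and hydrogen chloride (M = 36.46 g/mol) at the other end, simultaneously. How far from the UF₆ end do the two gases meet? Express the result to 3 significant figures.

0.458 m

Graham's law gives d_UF₆/d_HCl = rate_UF₆/rate_HCl = √(M_HCl/M_UF₆) = √(36.46/352.02) = 0.3218.
With d_UF₆ + d_HCl = 1.88 m, d_HCl = 1.88/(1 + 0.3218) = 1.422 m.
d_UF₆ = 1.88 − 1.422 = 0.458 m.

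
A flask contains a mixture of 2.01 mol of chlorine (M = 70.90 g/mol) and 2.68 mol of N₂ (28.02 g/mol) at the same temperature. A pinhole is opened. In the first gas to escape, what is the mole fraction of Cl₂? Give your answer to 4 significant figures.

0.3204

The effusion rate of species i is ∝ p_i/√M_i ∝ n_i/√M_i.
x_Cl₂(eff) = (n_Cl₂/√M_Cl₂) / (n_Cl₂/√M_Cl₂ + n_N₂/√M_N₂)
= (2.01/√70.90) / (2.01/√70.90 + 2.68/√28.02) = 0.2387/(0.2387 + 0.5063) = 0.3204.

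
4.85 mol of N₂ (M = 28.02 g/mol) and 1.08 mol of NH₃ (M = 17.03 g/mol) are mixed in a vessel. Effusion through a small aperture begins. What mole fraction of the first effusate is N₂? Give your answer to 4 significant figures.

0.7778

The effusion rate of species i is ∝ p_i/√M_i ∝ n_i/√M_i.
Mole fraction of N₂ in the effusate = (n_N₂/√M_N₂) / (n_N₂/√M_N₂ + n_NH₃/√M_NH₃)
= (4.85/√28.02) / (4.85/√28.02 + 1.08/√17.03) = 0.9162/(0.9162 + 0.2617) = 0.7778.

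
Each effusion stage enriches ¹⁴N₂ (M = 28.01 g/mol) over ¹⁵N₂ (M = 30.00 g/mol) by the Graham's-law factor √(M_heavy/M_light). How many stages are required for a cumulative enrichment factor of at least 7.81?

60

With α = √(30.00/28.01) per stage, ln α = ½ ln(1.07105) = 0.03432.
Need α^N ≥ 7.81 ⇒ N ≥ ln(7.81) / ln α = 2.055 / 0.03432 = 59.89.
Minimum whole number of stages: N = 60.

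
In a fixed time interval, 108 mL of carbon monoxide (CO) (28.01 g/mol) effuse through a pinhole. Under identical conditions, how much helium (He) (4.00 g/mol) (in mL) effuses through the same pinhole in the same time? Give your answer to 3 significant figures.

286 mL

Since effusion rate ∝ 1/√M, rate_He/rate_CO = √(M_CO/M_He) = √(28.01/4.00) = √7.003 = 2.646.
So the volume for He is 108 × 2.646 = 286 mL.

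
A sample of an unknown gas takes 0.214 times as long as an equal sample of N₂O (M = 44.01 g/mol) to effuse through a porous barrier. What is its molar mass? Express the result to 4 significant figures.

By Graham's law, t_X/t_N₂O = √(M_X/M_N₂O).
0.214 = √(M_X/44.01)
M_X = 44.01 × 0.214² = 44.01 × 0.04580 = 2.015 g/mol

2.015 g/mol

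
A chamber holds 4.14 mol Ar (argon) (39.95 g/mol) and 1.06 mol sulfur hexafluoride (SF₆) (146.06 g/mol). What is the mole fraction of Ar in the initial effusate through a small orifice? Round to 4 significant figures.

Effusion rate of each component ∝ n_i/√M_i (partial pressure × 1/√M).
x_Ar(eff) = (n_Ar/√M_Ar) / (n_Ar/√M_Ar + n_SF₆/√M_SF₆)
= (4.14/√39.95) / (4.14/√39.95 + 1.06/√146.06) = 0.6550/(0.6550 + 0.08771) = 0.8819.

0.8819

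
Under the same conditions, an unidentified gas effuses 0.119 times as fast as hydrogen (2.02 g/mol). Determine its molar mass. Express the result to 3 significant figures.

143 g/mol

Graham's law gives rate_X/rate_H₂ = √(M_H₂/M_X).
0.119 = √(2.02/M_X)
M_X = 2.02 / 0.119² = 2.02 / 0.01416 = 143 g/mol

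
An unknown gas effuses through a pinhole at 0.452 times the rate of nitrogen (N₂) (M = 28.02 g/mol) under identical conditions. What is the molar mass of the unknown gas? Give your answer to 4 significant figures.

Graham's law gives rate_X/rate_N₂ = √(M_N₂/M_X).
0.452 = √(28.02/M_X)
M_X = 28.02 / 0.452² = 28.02 / 0.2043 = 137.1 g/mol

137.1 g/mol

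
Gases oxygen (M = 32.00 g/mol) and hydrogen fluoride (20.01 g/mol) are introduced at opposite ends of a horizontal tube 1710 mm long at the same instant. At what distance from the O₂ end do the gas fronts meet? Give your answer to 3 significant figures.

755 mm

In equal time, each gas travels a distance ∝ its rate ∝ 1/√M, so d_O₂/d_HF = √(M_HF/M_O₂) = √(20.01/32.00) = 0.7908.
With d_O₂ + d_HF = 1710 mm, d_HF = 1710/(1 + 0.7908) = 954.9 mm.
d_O₂ = 1710 − 954.9 = 755 mm.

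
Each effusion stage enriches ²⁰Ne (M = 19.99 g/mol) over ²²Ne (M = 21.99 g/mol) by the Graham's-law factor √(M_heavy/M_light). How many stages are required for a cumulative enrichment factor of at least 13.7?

Per stage α = (21.99/19.99)^(1/2) = 1.10005^0.5, giving ln α = 0.04768.
Need α^N ≥ 13.7 ⇒ N ≥ ln(13.7) / ln α = 2.617 / 0.04768 = 54.90.
Rounding up, N = 55 stages.

55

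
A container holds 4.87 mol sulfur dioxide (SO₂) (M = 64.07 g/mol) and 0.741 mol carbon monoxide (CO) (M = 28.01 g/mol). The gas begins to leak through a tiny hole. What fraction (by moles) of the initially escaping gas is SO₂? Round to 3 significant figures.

The effusion rate of species i is ∝ p_i/√M_i ∝ n_i/√M_i.
x_SO₂(eff) = (n_SO₂/√M_SO₂) / (n_SO₂/√M_SO₂ + n_CO/√M_CO)
= (4.87/√64.07) / (4.87/√64.07 + 0.741/√28.01) = 0.6084/(0.6084 + 0.1400) = 0.813.

0.813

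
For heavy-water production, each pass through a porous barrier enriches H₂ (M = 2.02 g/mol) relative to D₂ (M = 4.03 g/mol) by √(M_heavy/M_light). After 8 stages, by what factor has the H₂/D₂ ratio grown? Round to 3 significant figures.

15.8

Each stage multiplies the ratio by α = √(4.03/2.02), so after 8 stages the overall factor is α^8 = (4.03/2.02)^(8/2).
= 1.99505^4 = 15.8.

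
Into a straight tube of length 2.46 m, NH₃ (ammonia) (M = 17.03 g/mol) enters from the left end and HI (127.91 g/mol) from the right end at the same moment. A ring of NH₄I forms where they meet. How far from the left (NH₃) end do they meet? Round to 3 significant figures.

Graham's law gives d_NH₃/d_HI = rate_NH₃/rate_HI = √(M_HI/M_NH₃) = √(127.91/17.03) = 2.741.
With d_NH₃ + d_HI = 2.46 m, d_HI = 2.46/(1 + 2.741) = 0.6576 m.
d_NH₃ = 2.46 − 0.6576 = 1.80 m.

1.80 m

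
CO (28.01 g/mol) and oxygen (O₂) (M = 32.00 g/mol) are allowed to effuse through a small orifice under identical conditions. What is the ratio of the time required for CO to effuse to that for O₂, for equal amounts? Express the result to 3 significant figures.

0.936

Using Graham's law: t_CO/t_O₂ = √(M_CO/M_O₂) = √(28.01/32.00) = √0.8753 = 0.936.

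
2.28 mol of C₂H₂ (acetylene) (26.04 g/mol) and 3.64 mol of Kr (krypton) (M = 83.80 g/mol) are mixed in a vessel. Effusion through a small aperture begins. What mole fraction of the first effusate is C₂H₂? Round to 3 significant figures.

0.529

The effusion rate of species i is ∝ p_i/√M_i ∝ n_i/√M_i.
So x_C₂H₂ in the escaping gas = (n_C₂H₂/√M_C₂H₂) / Σ(n_i/√M_i)
= (2.28/√26.04) / (2.28/√26.04 + 3.64/√83.80) = 0.4468/(0.4468 + 0.3976) = 0.529.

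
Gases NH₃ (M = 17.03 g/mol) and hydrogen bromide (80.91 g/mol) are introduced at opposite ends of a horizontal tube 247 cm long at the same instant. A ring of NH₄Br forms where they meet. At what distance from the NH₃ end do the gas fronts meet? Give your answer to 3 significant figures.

In equal time, each gas travels a distance ∝ its rate ∝ 1/√M, so d_NH₃/d_HBr = √(M_HBr/M_NH₃) = √(80.91/17.03) = 2.180.
With d_NH₃ + d_HBr = 247 cm, d_HBr = 247/(1 + 2.180) = 77.68 cm.
d_NH₃ = 247 − 77.68 = 169 cm.

169 cm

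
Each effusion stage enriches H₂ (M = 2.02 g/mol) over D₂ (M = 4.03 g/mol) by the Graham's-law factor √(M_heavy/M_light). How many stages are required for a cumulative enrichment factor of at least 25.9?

10

Per stage α = (4.03/2.02)^(1/2) = 1.99505^0.5, giving ln α = 0.3453.
Need α^N ≥ 25.9 ⇒ N ≥ ln(25.9) / ln α = 3.254 / 0.3453 = 9.42.
So at least 10 stages are needed.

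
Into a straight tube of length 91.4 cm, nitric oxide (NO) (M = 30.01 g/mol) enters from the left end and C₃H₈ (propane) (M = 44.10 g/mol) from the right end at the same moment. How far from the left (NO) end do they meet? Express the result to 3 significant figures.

50.1 cm

Distances travelled in equal time are proportional to diffusion rates, so d_NO/d_C₃H₈ = √(M_C₃H₈/M_NO) = √(44.10/30.01) = 1.212.
With d_NO + d_C₃H₈ = 91.4 cm, d_C₃H₈ = 91.4/(1 + 1.212) = 41.32 cm.
d_NO = 91.4 − 41.32 = 50.1 cm.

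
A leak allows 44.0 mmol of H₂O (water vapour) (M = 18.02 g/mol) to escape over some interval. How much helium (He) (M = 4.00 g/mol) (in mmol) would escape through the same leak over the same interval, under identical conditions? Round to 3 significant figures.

Since effusion rate ∝ 1/√M, rate_He/rate_H₂O = √(M_H₂O/M_He) = √(18.02/4.00) = √4.505 = 2.122.
So the amount for He is 44.0 × 2.122 = 93.4 mmol.

93.4 mmol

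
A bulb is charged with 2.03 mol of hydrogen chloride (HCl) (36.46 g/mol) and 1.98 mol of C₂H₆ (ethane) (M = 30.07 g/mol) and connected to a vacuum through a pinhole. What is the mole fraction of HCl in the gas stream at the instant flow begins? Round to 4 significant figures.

0.4822

Each component's effusion rate ∝ (its partial pressure)·(1/√M) ∝ n_i/√M_i.
x_HCl(eff) = (n_HCl/√M_HCl) / (n_HCl/√M_HCl + n_C₂H₆/√M_C₂H₆)
= (2.03/√36.46) / (2.03/√36.46 + 1.98/√30.07) = 0.3362/(0.3362 + 0.3611) = 0.4822.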